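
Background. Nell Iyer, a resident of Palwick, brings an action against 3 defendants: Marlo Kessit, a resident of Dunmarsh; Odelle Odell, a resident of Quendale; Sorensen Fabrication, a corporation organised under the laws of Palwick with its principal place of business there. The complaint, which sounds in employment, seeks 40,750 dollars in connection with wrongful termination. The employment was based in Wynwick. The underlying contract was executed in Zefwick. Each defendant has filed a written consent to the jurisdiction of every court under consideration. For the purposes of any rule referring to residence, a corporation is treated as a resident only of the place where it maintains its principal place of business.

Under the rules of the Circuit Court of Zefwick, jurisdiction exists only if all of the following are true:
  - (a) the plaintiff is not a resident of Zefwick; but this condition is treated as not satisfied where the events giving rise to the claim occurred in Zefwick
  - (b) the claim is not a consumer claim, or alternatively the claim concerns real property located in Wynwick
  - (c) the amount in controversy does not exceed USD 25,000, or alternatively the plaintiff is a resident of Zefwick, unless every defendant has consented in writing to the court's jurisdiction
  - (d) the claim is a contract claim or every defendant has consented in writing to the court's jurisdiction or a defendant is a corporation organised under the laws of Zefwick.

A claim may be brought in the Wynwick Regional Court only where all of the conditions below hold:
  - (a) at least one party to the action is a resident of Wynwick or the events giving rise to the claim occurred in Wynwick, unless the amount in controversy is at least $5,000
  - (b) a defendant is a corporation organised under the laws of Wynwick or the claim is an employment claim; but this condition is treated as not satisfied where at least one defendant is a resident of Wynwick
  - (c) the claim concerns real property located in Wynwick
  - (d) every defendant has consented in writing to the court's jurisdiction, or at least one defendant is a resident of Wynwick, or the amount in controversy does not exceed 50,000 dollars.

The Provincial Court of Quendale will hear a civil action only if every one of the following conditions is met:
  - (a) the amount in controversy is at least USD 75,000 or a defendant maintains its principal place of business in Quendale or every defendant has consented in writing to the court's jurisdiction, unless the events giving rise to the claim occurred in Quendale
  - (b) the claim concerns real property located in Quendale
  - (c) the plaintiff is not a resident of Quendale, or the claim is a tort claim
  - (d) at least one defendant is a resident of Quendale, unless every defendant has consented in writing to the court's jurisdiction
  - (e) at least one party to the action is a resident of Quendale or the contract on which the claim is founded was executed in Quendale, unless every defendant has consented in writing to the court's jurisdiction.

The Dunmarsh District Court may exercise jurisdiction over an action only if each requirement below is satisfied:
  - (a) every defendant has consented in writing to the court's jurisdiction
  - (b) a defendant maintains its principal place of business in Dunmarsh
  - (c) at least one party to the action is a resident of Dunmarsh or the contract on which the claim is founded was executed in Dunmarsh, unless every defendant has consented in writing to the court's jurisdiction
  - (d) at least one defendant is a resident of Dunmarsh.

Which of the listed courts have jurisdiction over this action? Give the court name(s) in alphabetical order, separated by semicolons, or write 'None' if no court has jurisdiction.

the Circuit Court of Zefwick

The Circuit Court of Zefwick:
  (a) The plaintiff resides in Palwick, which is not Zefwick. And the carve-out is inapplicable — the operative events occurred in Wynwick, not Zefwick. Condition met.
  (b) The claim is an employment claim, not a consumer claim, which satisfies one of the alternatives. Satisfied.
  (c) The amount in controversy is $40,750, above the 25,000 dollars ceiling; the plaintiff resides in Palwick, not Zefwick — every alternative fails. The proviso rescues it, though: every defendant has filed written consent. Met.
  (d) Every defendant has filed written consent, so one alternative holds. Satisfied.
  → The court has jurisdiction.
The Wynwick Regional Court:
  (a) The operative events occurred in Wynwick, so one alternative holds. Satisfied.
  (b) The claim is an employment claim — that alternative is enough. The carve-out does not apply: no defendant resides in Wynwick (they reside in Dunmarsh, Quendale, Palwick). Condition met.
  (c) The claim does not concern real property. Fails.
  (d) Every defendant has filed written consent, so one alternative holds. Met.
  → At least one condition fails; no jurisdiction.
The Provincial Court of Quendale:
  (a) Every defendant has filed written consent — that alternative is enough. Satisfied.
  (b) The claim does not concern real property. Condition not met.
  (c) The plaintiff resides in Palwick, which is not Quendale, so this disjunct is met. Satisfied.
  (d) Odelle Odell resides in Quendale. Met.
  (e) Odelle Odell resides in Quendale, so one alternative holds. Satisfied.
  → No jurisdiction.
The Dunmarsh District Court:
  (a) Every defendant has filed written consent. Met.
  (b) The corporate defendant(s) have their principal place of business in Palwick, not Dunmarsh. Not met.
  (c) Marlo Kessit resides in Dunmarsh, so one alternative holds. Satisfied.
  (d) Marlo Kessit resides in Dunmarsh. Met.
  → Not every requirement is met — no jurisdiction.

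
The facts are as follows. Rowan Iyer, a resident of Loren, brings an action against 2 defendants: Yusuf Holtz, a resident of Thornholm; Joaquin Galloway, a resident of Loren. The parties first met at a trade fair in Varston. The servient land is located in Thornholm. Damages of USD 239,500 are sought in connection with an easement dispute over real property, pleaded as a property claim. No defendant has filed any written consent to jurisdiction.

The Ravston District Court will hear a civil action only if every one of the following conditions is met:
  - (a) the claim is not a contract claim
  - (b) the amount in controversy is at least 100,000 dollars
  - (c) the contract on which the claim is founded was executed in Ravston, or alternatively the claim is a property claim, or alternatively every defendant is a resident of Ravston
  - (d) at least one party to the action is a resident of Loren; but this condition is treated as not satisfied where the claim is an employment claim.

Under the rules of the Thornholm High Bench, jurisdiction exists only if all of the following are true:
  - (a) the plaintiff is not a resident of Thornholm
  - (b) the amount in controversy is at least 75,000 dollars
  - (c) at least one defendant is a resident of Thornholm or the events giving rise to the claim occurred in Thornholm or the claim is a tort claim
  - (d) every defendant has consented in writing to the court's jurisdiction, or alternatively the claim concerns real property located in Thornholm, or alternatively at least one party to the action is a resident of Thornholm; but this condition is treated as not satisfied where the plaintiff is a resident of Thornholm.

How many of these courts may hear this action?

2

The Ravston District Court:
  (a) The claim is a property claim, not a contract claim. Satisfied.
  (b) The amount in controversy is $239,500, which meets the 100,000 dollars floor. Met.
  (c) The claim is a property claim, so one alternative holds. Condition met.
  (d) Rowan Iyer resides in Loren. The exception is not triggered, since the claim is a property claim, not an employment claim. Condition met.
  → Every requirement is satisfied — jurisdiction.
The Thornholm High Bench:
  (a) The plaintiff resides in Loren, which is not Thornholm. Satisfied.
  (b) The amount in controversy is $239,500, which meets the $75,000 floor. Condition met.
  (c) Yusuf Holtz resides in Thornholm, so this disjunct is met. Condition met.
  (d) The property lies in Thornholm — that alternative is enough. The exception is not triggered, since the plaintiff resides in Loren, not Thornholm. Satisfied.
  → Jurisdiction lies.
Courts with jurisdiction: the Ravston District Court, the Thornholm High Bench — 2 in total.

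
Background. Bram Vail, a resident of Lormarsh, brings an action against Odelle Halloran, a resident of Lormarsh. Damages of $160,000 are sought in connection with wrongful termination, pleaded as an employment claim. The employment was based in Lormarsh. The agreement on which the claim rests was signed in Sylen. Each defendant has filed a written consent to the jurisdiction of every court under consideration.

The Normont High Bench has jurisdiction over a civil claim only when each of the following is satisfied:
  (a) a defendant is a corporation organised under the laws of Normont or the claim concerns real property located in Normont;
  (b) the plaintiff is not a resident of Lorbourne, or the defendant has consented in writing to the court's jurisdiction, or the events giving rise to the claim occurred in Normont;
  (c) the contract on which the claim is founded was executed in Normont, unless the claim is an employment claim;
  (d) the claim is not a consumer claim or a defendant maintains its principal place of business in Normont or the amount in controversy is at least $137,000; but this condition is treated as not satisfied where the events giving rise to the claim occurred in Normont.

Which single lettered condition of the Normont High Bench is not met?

The Normont High Bench:
  (a) No defendant is a corporation; the claim does not concern real property — every alternative fails. Not satisfied.
  (b) The plaintiff resides in Lormarsh, which is not Lorbourne, so this disjunct is met. Satisfied.
  (c) The contract was executed in Sylen, not Normont. The proviso rescues it, though: the claim is an employment claim. Satisfied.
  (d) The claim is an employment claim, not a consumer claim, so this disjunct is met. The carve-out does not apply: the operative events occurred in Lormarsh, not Normont. Satisfied.
Only condition (a) fails.

(a)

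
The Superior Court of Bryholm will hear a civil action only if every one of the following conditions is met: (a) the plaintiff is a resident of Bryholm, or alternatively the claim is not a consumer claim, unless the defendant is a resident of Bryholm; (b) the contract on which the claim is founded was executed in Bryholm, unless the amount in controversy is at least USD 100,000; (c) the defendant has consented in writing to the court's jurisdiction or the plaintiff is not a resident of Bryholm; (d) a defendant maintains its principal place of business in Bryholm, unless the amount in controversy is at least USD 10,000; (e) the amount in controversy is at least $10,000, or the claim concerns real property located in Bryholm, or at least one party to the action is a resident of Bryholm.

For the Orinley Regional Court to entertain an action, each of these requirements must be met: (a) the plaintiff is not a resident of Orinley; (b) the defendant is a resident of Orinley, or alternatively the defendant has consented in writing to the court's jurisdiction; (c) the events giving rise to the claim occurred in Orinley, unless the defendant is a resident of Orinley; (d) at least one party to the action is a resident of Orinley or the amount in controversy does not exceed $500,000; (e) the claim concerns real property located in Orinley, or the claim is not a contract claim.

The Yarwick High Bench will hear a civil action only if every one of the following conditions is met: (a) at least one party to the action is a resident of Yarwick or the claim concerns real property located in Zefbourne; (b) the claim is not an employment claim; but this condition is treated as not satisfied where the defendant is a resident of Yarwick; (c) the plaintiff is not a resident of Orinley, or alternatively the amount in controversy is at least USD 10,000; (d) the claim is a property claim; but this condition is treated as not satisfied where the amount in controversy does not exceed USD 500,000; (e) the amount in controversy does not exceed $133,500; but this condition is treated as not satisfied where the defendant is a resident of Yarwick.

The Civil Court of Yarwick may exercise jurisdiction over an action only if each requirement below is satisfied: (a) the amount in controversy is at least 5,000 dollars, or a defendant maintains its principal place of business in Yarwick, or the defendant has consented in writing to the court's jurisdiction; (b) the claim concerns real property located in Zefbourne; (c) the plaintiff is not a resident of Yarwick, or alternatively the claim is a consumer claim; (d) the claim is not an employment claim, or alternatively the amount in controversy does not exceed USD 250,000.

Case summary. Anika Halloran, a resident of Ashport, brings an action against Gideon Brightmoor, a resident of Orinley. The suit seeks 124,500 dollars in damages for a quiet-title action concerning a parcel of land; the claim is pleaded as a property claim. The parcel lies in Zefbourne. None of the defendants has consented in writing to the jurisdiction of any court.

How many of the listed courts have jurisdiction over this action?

3

The Superior Court of Bryholm:
  (a) The claim is a property claim, not a consumer claim, which satisfies one of the alternatives. Met.
  (b) No contract (and hence no place of execution) is alleged. However, the amount in controversy is 124,500 dollars, which meets the $100,000 floor, so the 'unless' proviso supplies this condition. Met.
  (c) The plaintiff resides in Ashport, which is not Bryholm, so this disjunct is met. Satisfied.
  (d) No defendant is a corporation. However, the amount in controversy is $124,500, which meets the USD 10,000 floor, so the 'unless' proviso supplies this condition. Satisfied.
  (e) The amount in controversy is USD 124,500, which meets the USD 10,000 floor, which satisfies one of the alternatives. Satisfied.
  → Every requirement is satisfied — jurisdiction.
The Orinley Regional Court:
  (a) The plaintiff resides in Ashport, which is not Orinley. Satisfied.
  (b) The defendant resides in Orinley, which satisfies one of the alternatives. Met.
  (c) The operative events occurred in Zefbourne, not Orinley. But the defendant resides in Orinley, and the 'unless' clause therefore excuses the requirement. Met.
  (d) Gideon Brightmoor resides in Orinley — that alternative is enough. Met.
  (e) The claim is a property claim, not a contract claim — that alternative is enough. Satisfied.
  → Every requirement is satisfied — jurisdiction.
The Yarwick High Bench:
  (a) The property lies in Zefbourne — that alternative is enough. Satisfied.
  (b) The claim is a property claim, not an employment claim. The exception is not triggered, since the defendant resides in Orinley, not Yarwick. Met.
  (c) The plaintiff resides in Ashport, which is not Orinley, so this disjunct is met. Satisfied.
  (d) The claim is a property claim. But the amount in controversy is 124,500 dollars, within the $500,000 ceiling, triggering the carve-out and defeating this condition. Fails.
  (e) The amount in controversy is $124,500, within the $133,500 ceiling. And the carve-out is inapplicable — the defendant resides in Orinley, not Yarwick. Satisfied.
  → No jurisdiction.
The Civil Court of Yarwick:
  (a) The amount in controversy is 124,500 dollars, which meets the USD 5,000 floor — that alternative is enough. Satisfied.
  (b) The property lies in Zefbourne. Satisfied.
  (c) The plaintiff resides in Ashport, which is not Yarwick, so one alternative holds. Condition met.
  (d) The claim is a property claim, not an employment claim, so one alternative holds. Satisfied.
  → All conditions met; jurisdiction exists.
Courts with jurisdiction: the Superior Court of Bryholm, the Orinley Regional Court, the Civil Court of Yarwick — 3 in total.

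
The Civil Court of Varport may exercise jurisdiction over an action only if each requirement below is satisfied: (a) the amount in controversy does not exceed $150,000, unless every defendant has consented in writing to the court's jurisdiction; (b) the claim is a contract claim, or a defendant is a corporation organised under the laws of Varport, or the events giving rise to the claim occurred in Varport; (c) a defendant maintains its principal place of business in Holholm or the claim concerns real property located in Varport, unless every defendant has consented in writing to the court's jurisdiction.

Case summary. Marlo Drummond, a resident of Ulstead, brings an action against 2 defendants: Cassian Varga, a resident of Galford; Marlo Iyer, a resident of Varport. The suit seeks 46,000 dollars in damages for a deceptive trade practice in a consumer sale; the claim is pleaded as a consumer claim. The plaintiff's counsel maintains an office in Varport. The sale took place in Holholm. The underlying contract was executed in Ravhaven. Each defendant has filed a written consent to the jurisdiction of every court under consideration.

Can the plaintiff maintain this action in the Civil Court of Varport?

No

The Civil Court of Varport:
  (a) The amount in controversy is USD 46,000, within the 150,000 dollars ceiling. Met.
  (b) The claim is a consumer claim, not a contract claim; no defendant is a corporation; the operative events occurred in Holholm, not Varport — every alternative fails. Condition not met.
  (c) No defendant is a corporation; the claim does not concern real property — every alternative fails. However, every defendant has filed written consent, so the 'unless' proviso supplies this condition. Condition met.
  → Not every requirement is met — no jurisdiction.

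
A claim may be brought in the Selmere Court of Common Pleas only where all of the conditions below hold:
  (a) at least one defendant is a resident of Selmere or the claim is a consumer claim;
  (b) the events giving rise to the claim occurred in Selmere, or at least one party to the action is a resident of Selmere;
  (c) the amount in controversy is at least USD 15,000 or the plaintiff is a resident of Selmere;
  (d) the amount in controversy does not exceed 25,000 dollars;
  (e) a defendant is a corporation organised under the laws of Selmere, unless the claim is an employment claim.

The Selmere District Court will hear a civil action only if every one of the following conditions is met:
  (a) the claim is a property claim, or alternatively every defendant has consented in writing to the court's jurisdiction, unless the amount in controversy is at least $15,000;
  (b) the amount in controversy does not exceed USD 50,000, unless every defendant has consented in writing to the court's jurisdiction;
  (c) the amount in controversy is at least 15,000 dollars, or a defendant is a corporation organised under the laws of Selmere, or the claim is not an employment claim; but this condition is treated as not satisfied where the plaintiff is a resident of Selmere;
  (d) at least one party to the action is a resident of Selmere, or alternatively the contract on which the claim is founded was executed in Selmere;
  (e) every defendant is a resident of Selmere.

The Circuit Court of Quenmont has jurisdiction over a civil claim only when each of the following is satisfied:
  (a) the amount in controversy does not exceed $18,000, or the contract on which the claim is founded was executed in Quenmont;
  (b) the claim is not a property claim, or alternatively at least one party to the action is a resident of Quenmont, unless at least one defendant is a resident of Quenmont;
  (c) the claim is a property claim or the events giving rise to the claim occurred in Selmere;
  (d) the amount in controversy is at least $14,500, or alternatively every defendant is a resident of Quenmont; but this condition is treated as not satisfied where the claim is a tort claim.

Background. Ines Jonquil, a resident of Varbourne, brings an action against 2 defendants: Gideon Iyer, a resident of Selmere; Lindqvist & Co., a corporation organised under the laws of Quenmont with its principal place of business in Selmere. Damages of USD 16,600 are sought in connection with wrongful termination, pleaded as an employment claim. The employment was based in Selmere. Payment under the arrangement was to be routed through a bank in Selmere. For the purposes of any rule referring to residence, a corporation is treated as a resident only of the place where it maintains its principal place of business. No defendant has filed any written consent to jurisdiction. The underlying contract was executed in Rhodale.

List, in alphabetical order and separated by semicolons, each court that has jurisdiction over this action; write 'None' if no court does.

The Selmere Court of Common Pleas:
  (a) Gideon Iyer resides in Selmere, so this disjunct is met. Satisfied.
  (b) The operative events occurred in Selmere, so this disjunct is met. Condition met.
  (c) The amount in controversy is 16,600 dollars, which meets the USD 15,000 floor, so one alternative holds. Met.
  (d) The amount in controversy is $16,600, within the USD 25,000 ceiling. Met.
  (e) The corporate defendant(s) are organised in Quenmont, not Selmere. However, the claim is an employment claim, so the 'unless' proviso supplies this condition. Satisfied.
  → All conditions met; jurisdiction exists.
The Selmere District Court:
  (a) The claim is an employment claim, not a property claim; no such written consent has been filed — none of the alternatives is met. But the amount in controversy is USD 16,600, which meets the $15,000 floor, and the 'unless' clause therefore excuses the requirement. Condition met.
  (b) The amount in controversy is USD 16,600, within the 50,000 dollars ceiling. Condition met.
  (c) The amount in controversy is $16,600, which meets the $15,000 floor, so one alternative holds. The carve-out does not apply: the plaintiff resides in Varbourne, not Selmere. Condition met.
  (d) Gideon Iyer resides in Selmere — that alternative is enough. Met.
  (e) The defendants reside as follows — Gideon Iyer in Selmere, Lindqvist & Co. in Selmere — all in Selmere. Satisfied.
  → Every requirement is satisfied — jurisdiction.
The Circuit Court of Quenmont:
  (a) The amount in controversy is $16,600, within the USD 18,000 ceiling, so this disjunct is met. Condition met.
  (b) The claim is an employment claim, not a property claim, which satisfies one of the alternatives. Satisfied.
  (c) The operative events occurred in Selmere — that alternative is enough. Satisfied.
  (d) The amount in controversy is $16,600, which meets the USD 14,500 floor, so one alternative holds. And the carve-out is inapplicable — the claim is an employment claim, not a tort claim. Met.
  → Every requirement is satisfied — jurisdiction.

the Circuit Court of Quenmont; the Selmere Court of Common Pleas; the Selmere District Court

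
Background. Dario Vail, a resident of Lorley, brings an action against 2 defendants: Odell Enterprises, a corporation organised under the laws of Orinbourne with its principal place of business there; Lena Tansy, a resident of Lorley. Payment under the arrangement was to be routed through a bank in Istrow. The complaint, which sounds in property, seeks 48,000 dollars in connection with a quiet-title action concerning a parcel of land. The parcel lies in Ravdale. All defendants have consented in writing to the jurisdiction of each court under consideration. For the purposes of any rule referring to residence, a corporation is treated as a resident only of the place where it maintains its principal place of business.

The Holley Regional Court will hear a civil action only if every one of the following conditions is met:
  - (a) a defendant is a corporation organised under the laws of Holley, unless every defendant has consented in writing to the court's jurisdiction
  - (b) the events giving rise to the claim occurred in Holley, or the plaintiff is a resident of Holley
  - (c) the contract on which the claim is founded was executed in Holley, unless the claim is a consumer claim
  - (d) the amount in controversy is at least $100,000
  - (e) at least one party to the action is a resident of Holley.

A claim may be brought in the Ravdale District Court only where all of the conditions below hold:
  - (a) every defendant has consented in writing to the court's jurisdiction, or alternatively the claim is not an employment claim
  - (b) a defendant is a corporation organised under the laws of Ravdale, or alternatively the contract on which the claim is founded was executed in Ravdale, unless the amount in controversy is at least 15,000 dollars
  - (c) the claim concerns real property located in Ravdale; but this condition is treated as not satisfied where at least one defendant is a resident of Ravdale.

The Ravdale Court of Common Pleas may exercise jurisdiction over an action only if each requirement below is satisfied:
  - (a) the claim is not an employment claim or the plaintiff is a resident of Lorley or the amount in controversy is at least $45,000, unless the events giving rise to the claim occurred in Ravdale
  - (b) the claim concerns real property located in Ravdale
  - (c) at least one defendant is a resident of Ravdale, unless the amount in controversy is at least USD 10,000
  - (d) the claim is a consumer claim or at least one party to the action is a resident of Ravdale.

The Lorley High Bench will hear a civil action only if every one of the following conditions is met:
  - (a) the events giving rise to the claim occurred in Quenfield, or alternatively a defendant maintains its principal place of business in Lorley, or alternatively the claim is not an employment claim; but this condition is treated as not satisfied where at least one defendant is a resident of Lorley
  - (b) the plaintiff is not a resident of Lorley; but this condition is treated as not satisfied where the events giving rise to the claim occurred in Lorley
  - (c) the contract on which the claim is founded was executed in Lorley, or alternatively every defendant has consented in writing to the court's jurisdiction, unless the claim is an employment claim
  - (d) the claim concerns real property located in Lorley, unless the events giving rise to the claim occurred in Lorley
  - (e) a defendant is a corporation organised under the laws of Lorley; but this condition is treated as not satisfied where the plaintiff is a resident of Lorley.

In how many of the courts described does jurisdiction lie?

1

The Holley Regional Court:
  (a) The corporate defendant(s) are organised in Orinbourne, not Holley. The proviso rescues it, though: every defendant has filed written consent. Satisfied.
  (b) The operative events occurred in Ravdale, not Holley; the plaintiff resides in Lorley, not Holley — every alternative fails. Not met.
  (c) No contract (and hence no place of execution) is alleged. And the claim is a property claim, not a consumer claim, so the proviso does not save it. Condition not met.
  (d) The amount in controversy is USD 48,000, below the $100,000 floor. Not satisfied.
  (e) No party resides in Holley. Not satisfied.
  → The court lacks jurisdiction.
The Ravdale District Court:
  (a) Every defendant has filed written consent, so one alternative holds. Condition met.
  (b) The corporate defendant(s) are organised in Orinbourne, not Ravdale; no contract (and hence no place of execution) is alleged — every alternative fails. But the amount in controversy is USD 48,000, which meets the USD 15,000 floor, and the 'unless' clause therefore excuses the requirement. Satisfied.
  (c) The property lies in Ravdale. And the carve-out is inapplicable — no defendant resides in Ravdale (they reside in Orinbourne, Lorley). Condition met.
  → Jurisdiction lies.
The Ravdale Court of Common Pleas:
  (a) The claim is a property claim, not an employment claim, so one alternative holds. Satisfied.
  (b) The property lies in Ravdale. Condition met.
  (c) No defendant resides in Ravdale (they reside in Orinbourne, Lorley). However, the amount in controversy is USD 48,000, which meets the $10,000 floor, so the 'unless' proviso supplies this condition. Satisfied.
  (d) The claim is a property claim, not a consumer claim; no party resides in Ravdale — none of the alternatives is met. Fails.
  → The court lacks jurisdiction.
The Lorley High Bench:
  (a) The claim is a property claim, not an employment claim, so one alternative holds. But the carve-out bites: Lena Tansy resides in Lorley. Not satisfied.
  (b) The plaintiff resides in Lorley. Not satisfied.
  (c) Every defendant has filed written consent, which satisfies one of the alternatives. Condition met.
  (d) The property lies in Ravdale, not Lorley. The proviso offers no rescue either, since the operative events occurred in Ravdale, not Lorley. Not met.
  (e) The corporate defendant(s) are organised in Orinbourne, not Lorley. Fails.
  → Not every requirement is met — no jurisdiction.
Courts with jurisdiction: the Ravdale District Court — 1 in total.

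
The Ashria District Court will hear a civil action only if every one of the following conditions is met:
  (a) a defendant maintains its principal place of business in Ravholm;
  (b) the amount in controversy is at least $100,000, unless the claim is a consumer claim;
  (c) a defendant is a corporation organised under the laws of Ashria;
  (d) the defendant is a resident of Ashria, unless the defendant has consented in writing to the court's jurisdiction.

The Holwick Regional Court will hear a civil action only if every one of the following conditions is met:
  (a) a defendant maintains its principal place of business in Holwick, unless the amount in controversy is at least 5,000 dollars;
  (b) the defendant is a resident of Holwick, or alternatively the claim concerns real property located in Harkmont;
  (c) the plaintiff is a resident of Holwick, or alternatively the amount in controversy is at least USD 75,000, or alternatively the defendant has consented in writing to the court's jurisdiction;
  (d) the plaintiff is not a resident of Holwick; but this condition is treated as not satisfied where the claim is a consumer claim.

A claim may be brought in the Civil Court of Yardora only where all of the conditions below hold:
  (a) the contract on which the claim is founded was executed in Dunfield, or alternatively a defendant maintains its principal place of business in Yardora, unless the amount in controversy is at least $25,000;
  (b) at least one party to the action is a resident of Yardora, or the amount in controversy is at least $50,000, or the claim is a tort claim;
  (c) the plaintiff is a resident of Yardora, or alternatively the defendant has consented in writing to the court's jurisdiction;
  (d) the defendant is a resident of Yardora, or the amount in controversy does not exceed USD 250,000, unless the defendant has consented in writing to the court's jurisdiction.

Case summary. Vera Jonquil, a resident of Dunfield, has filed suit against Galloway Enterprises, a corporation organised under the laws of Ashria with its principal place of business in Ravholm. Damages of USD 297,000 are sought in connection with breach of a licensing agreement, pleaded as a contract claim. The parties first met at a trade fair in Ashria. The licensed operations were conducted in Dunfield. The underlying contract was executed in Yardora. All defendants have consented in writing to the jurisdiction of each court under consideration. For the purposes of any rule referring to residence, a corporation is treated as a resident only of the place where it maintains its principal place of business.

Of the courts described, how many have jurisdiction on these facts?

The Ashria District Court:
  (a) Galloway Enterprises has its principal place of business in Ravholm. Condition met.
  (b) The amount in controversy is 297,000 dollars, which meets the $100,000 floor. Met.
  (c) Galloway Enterprises is organised under the laws of Ashria. Met.
  (d) The defendant resides in Ravholm, not Ashria. However, every defendant has filed written consent, so the 'unless' proviso supplies this condition. Satisfied.
  → The court has jurisdiction.
The Holwick Regional Court:
  (a) The corporate defendant(s) have their principal place of business in Ravholm, not Holwick. But the amount in controversy is USD 297,000, which meets the USD 5,000 floor, and the 'unless' clause therefore excuses the requirement. Met.
  (b) The defendant resides in Ravholm, not Holwick; the claim does not concern real property — none of the alternatives is met. Fails.
  (c) The amount in controversy is USD 297,000, which meets the USD 75,000 floor, so one alternative holds. Met.
  (d) The plaintiff resides in Dunfield, which is not Holwick. The carve-out does not apply: the claim is a contract claim, not a consumer claim. Condition met.
  → No jurisdiction.
The Civil Court of Yardora:
  (a) The contract was executed in Yardora, not Dunfield; the corporate defendant(s) have their principal place of business in Ravholm, not Yardora — none of the alternatives is met. However, the amount in controversy is 297,000 dollars, which meets the USD 25,000 floor, so the 'unless' proviso supplies this condition. Satisfied.
  (b) The amount in controversy is $297,000, which meets the $50,000 floor — that alternative is enough. Condition met.
  (c) Every defendant has filed written consent, so one alternative holds. Condition met.
  (d) The defendant resides in Ravholm, not Yardora; the amount in controversy is USD 297,000, above the USD 250,000 ceiling — every alternative fails. The proviso rescues it, though: every defendant has filed written consent. Condition met.
  → Jurisdiction lies.
Courts with jurisdiction: the Ashria District Court, the Civil Court of Yardora — 2 in total.

2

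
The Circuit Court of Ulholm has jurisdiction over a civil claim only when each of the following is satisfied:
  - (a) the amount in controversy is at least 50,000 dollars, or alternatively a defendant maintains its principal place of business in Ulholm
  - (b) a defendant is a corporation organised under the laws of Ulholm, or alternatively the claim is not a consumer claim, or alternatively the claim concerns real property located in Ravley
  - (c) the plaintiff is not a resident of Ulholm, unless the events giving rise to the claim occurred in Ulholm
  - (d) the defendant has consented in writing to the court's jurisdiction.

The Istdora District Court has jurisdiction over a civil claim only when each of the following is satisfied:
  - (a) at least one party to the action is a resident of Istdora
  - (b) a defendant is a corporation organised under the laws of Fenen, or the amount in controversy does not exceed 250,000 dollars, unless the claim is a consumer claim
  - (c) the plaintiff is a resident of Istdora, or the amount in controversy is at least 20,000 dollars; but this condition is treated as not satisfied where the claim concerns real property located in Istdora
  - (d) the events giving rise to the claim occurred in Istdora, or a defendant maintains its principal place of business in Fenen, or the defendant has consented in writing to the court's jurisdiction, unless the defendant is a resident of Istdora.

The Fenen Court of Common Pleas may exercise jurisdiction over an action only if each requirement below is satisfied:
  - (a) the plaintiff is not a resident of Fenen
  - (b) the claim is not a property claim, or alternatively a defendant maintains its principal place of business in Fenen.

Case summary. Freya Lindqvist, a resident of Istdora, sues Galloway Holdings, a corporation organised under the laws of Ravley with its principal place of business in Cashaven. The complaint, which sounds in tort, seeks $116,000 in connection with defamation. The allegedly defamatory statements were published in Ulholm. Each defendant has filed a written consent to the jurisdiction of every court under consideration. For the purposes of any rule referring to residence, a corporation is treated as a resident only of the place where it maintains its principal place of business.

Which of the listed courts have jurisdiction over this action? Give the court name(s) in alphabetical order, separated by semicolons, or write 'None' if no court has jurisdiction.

The Circuit Court of Ulholm:
  (a) The amount in controversy is 116,000 dollars, which meets the 50,000 dollars floor, so one alternative holds. Condition met.
  (b) The claim is a tort claim, not a consumer claim, so one alternative holds. Satisfied.
  (c) The plaintiff resides in Istdora, which is not Ulholm. Satisfied.
  (d) Every defendant has filed written consent. Satisfied.
  → Every requirement is satisfied — jurisdiction.
The Istdora District Court:
  (a) Freya Lindqvist resides in Istdora. Met.
  (b) The amount in controversy is 116,000 dollars, within the 250,000 dollars ceiling, so one alternative holds. Satisfied.
  (c) The plaintiff resides in Istdora — that alternative is enough. The carve-out does not apply: the claim does not concern real property. Condition met.
  (d) Every defendant has filed written consent, which satisfies one of the alternatives. Condition met.
  → Every requirement is satisfied — jurisdiction.
The Fenen Court of Common Pleas:
  (a) The plaintiff resides in Istdora, which is not Fenen. Satisfied.
  (b) The claim is a tort claim, not a property claim, so this disjunct is met. Met.
  → Every requirement is satisfied — jurisdiction.

the Circuit Court of Ulholm; the Fenen Court of Common Pleas; the Istdora District Court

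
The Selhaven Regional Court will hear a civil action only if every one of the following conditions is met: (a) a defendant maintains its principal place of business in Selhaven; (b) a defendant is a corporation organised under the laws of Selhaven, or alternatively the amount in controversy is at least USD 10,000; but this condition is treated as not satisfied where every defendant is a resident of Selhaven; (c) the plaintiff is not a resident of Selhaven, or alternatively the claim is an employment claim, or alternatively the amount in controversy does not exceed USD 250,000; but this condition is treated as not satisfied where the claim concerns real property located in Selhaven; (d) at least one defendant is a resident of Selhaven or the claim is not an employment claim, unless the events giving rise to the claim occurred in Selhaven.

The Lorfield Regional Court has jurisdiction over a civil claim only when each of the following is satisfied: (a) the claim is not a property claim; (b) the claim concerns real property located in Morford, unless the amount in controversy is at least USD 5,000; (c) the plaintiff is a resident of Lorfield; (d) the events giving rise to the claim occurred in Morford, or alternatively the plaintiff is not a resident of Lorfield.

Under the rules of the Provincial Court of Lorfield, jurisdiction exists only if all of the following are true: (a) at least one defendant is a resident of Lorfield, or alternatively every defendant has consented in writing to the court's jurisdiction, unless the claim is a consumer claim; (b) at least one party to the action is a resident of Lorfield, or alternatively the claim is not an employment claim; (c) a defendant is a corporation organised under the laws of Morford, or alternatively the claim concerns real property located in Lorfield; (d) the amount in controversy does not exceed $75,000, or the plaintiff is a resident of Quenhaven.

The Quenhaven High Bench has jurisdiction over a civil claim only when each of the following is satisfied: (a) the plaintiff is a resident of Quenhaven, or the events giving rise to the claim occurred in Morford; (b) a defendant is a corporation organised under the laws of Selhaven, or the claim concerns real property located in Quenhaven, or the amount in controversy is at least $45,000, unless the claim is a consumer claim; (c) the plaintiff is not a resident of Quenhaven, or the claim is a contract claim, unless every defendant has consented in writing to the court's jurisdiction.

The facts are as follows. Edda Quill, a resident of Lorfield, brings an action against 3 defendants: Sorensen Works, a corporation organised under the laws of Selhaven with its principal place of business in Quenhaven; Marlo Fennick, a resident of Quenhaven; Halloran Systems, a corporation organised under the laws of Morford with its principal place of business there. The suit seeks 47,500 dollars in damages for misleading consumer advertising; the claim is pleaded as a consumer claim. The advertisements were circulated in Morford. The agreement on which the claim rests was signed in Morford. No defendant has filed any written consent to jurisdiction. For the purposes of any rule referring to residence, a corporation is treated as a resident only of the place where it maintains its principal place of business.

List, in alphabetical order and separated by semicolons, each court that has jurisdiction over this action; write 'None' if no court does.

the Lorfield Regional Court; the Provincial Court of Lorfield; the Quenhaven High Bench

The Selhaven Regional Court:
  (a) The corporate defendant(s) have their principal place of business in Morford, Quenhaven, not Selhaven. Not satisfied.
  (b) Sorensen Works is organised under the laws of Selhaven — that alternative is enough. And the carve-out is inapplicable — the defendants reside as follows — Sorensen Works in Quenhaven, Marlo Fennick in Quenhaven, Halloran Systems in Morford — not all in Selhaven. Condition met.
  (c) The plaintiff resides in Lorfield, which is not Selhaven — that alternative is enough. The exception is not triggered, since the claim does not concern real property. Condition met.
  (d) The claim is a consumer claim, not an employment claim, so this disjunct is met. Met.
  → The court lacks jurisdiction.
The Lorfield Regional Court:
  (a) The claim is a consumer claim, not a property claim. Satisfied.
  (b) The claim does not concern real property. The proviso rescues it, though: the amount in controversy is $47,500, which meets the 5,000 dollars floor. Condition met.
  (c) The plaintiff resides in Lorfield. Met.
  (d) The operative events occurred in Morford, so one alternative holds. Condition met.
  → The court has jurisdiction.
The Provincial Court of Lorfield:
  (a) No defendant resides in Lorfield (they reside in Quenhaven, Quenhaven, Morford); no such written consent has been filed — every alternative fails. The proviso rescues it, though: the claim is a consumer claim. Satisfied.
  (b) Edda Quill resides in Lorfield, so this disjunct is met. Met.
  (c) Halloran Systems is organised under the laws of Morford, which satisfies one of the alternatives. Condition met.
  (d) The amount in controversy is USD 47,500, within the 75,000 dollars ceiling, so one alternative holds. Met.
  → Every requirement is satisfied — jurisdiction.
The Quenhaven High Bench:
  (a) The operative events occurred in Morford — that alternative is enough. Satisfied.
  (b) Sorensen Works is organised under the laws of Selhaven, so this disjunct is met. Condition met.
  (c) The plaintiff resides in Lorfield, which is not Quenhaven, which satisfies one of the alternatives. Condition met.
  → The court has jurisdiction.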